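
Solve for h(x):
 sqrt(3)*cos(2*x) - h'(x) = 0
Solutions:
 h(x) = C1 + sqrt(3)*sin(2*x)/2


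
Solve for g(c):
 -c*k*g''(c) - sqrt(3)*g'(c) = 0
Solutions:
 g(c) = C1 + c^(((re(k) - sqrt(3))*re(k) + im(k)^2)/(re(k)^2 + im(k)^2))*(C2*sin(sqrt(3)*log(c)*Abs(im(k))/(re(k)^2 + im(k)^2)) + C3*cos(sqrt(3)*log(c)*im(k)/(re(k)^2 + im(k)^2)))


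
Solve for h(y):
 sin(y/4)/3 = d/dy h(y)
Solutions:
 h(y) = C1 - 4*cos(y/4)/3


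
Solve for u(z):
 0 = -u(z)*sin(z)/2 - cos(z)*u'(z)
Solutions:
 u(z) = C1*sqrt(cos(z))


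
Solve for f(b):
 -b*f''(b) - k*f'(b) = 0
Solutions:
 f(b) = C1 + b^(1 - re(k))*(C2*sin(log(b)*Abs(im(k))) + C3*cos(log(b)*im(k)))


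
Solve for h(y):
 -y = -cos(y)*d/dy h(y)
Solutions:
 h(y) = C1 + Integral(y/cos(y), y)


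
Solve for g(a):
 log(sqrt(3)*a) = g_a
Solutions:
 g(a) = C1 + a*log(a) - a + a*log(3)/2


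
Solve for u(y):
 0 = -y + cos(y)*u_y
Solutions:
 u(y) = C1 + Integral(y/cos(y), y)


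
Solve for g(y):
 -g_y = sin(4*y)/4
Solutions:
 g(y) = C1 + cos(4*y)/16


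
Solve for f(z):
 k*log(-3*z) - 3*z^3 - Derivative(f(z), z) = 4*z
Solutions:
 f(z) = C1 + k*z*log(-z) + k*z*(-1 + log(3)) - 3*z^4/4 - 2*z^2


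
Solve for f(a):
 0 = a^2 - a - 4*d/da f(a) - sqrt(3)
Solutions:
 f(a) = C1 + a^3/12 - a^2/8 - sqrt(3)*a/4


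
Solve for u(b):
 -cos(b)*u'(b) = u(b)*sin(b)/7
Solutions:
 u(b) = C1*cos(b)^(1/7)


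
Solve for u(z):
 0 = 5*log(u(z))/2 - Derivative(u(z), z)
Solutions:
 li(u(z)) = C1 + 5*z/2


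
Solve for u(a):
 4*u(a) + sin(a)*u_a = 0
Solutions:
 u(a) = C1*(cos(a)^2 + 2*cos(a) + 1)/(cos(a)^2 - 2*cos(a) + 1)


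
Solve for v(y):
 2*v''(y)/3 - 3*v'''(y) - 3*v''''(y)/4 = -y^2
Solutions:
 v(y) = C1 + C2*y + C3*exp(-2*y*(1 + sqrt(11)/3)) + C4*exp(2*y*(-1 + sqrt(11)/3)) - y^4/8 - 9*y^3/4 - 513*y^2/16


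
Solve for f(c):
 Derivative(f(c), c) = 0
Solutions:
 f(c) = C1


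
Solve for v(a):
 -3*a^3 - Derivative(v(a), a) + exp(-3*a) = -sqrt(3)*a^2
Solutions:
 v(a) = C1 - 3*a^4/4 + sqrt(3)*a^3/3 - exp(-3*a)/3


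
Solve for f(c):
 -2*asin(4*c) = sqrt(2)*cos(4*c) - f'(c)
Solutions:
 f(c) = C1 + 2*c*asin(4*c) + sqrt(1 - 16*c^2)/2 + sqrt(2)*sin(4*c)/4


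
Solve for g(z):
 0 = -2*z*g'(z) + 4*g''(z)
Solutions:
 g(z) = C1 + C2*erfi(z/2)


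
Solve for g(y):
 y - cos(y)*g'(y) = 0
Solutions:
 g(y) = C1 + Integral(y/cos(y), y)


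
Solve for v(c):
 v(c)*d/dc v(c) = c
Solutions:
 v(c) = -sqrt(C1 + c^2)
 v(c) = sqrt(C1 + c^2)


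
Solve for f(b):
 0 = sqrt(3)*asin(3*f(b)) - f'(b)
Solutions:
 Integral(1/asin(3*_y), (_y, f(b))) = C1 + sqrt(3)*b


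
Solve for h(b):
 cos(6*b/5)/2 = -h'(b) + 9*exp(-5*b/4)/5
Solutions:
 h(b) = C1 - 5*sin(6*b/5)/12 - 36*exp(-5*b/4)/25


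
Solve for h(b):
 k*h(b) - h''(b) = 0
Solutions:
 h(b) = C1*exp(-b*sqrt(k)) + C2*exp(b*sqrt(k))


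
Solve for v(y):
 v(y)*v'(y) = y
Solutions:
 v(y) = -sqrt(C1 + y^2)
 v(y) = sqrt(C1 + y^2)


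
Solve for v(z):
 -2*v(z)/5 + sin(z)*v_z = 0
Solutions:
 v(z) = C1*(cos(z) - 1)^(1/5)/(cos(z) + 1)^(1/5)


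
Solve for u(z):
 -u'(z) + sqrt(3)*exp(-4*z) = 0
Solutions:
 u(z) = C1 - sqrt(3)*exp(-4*z)/4


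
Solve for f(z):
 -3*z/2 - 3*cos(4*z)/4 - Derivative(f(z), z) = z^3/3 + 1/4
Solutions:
 f(z) = C1 - z^4/12 - 3*z^2/4 - z/4 - 3*sin(4*z)/16


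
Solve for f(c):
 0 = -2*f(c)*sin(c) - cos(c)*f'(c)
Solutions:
 f(c) = C1*cos(c)^2


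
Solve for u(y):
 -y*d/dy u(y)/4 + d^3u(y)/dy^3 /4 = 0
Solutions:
 u(y) = C1 + Integral(C2*airyai(y) + C3*airybi(y), y)


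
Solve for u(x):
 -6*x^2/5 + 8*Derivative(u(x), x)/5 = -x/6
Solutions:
 u(x) = C1 + x^3/4 - 5*x^2/96


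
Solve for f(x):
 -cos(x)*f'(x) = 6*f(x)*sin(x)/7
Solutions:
 f(x) = C1*cos(x)^(6/7)


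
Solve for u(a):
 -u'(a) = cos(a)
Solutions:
 u(a) = C1 - sin(a)


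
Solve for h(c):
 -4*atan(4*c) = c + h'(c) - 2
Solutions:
 h(c) = C1 - c^2/2 - 4*c*atan(4*c) + 2*c + log(16*c^2 + 1)/2


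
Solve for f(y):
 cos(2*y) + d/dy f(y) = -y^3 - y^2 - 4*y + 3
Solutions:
 f(y) = C1 - y^4/4 - y^3/3 - 2*y^2 + 3*y - sin(2*y)/2


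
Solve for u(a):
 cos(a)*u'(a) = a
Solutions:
 u(a) = C1 + Integral(a/cos(a), a)


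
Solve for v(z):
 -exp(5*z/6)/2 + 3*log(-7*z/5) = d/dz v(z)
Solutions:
 v(z) = C1 + 3*z*log(-z) + 3*z*(-log(5) - 1 + log(7)) - 3*exp(5*z/6)/5


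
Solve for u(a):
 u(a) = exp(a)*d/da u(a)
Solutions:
 u(a) = C1*exp(-exp(-a))


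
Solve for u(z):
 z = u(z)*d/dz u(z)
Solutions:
 u(z) = -sqrt(C1 + z^2)
 u(z) = sqrt(C1 + z^2)


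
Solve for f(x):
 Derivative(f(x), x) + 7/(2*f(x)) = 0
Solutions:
 f(x) = -sqrt(C1 - 7*x)
 f(x) = sqrt(C1 - 7*x)


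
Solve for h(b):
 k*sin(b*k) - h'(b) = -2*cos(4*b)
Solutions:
 h(b) = C1 + sin(4*b)/2 - cos(b*k)


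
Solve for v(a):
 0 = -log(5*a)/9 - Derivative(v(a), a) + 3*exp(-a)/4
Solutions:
 v(a) = C1 - a*log(a)/9 + a*(1 - log(5))/9 - 3*exp(-a)/4


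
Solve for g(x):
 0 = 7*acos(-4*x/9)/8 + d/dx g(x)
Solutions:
 g(x) = C1 - 7*x*acos(-4*x/9)/8 - 7*sqrt(81 - 16*x^2)/32


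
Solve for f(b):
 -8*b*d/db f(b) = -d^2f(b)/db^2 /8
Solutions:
 f(b) = C1 + C2*erfi(4*sqrt(2)*b)


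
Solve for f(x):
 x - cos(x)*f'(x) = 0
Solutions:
 f(x) = C1 + Integral(x/cos(x), x)


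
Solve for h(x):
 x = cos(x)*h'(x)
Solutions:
 h(x) = C1 + Integral(x/cos(x), x)


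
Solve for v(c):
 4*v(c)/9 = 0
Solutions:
 v(c) = 0


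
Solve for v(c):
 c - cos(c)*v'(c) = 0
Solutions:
 v(c) = C1 + Integral(c/cos(c), c)


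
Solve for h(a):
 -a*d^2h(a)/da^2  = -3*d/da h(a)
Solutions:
 h(a) = C1 + C2*a^4


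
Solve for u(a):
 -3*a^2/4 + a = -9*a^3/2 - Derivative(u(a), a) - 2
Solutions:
 u(a) = C1 - 9*a^4/8 + a^3/4 - a^2/2 - 2*a


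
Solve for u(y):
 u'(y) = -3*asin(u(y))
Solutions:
 Integral(1/asin(_y), (_y, u(y))) = C1 - 3*y


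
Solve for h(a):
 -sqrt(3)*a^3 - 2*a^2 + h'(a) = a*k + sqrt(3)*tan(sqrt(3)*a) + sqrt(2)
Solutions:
 h(a) = C1 + sqrt(3)*a^4/4 + 2*a^3/3 + a^2*k/2 + sqrt(2)*a - log(cos(sqrt(3)*a))


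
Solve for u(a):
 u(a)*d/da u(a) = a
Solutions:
 u(a) = -sqrt(C1 + a^2)
 u(a) = sqrt(C1 + a^2)


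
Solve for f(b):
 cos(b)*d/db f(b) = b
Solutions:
 f(b) = C1 + Integral(b/cos(b), b)


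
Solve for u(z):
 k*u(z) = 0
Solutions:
 u(z) = 0


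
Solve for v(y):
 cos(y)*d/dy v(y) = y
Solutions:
 v(y) = C1 + Integral(y/cos(y), y)


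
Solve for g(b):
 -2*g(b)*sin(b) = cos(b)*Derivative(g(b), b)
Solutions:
 g(b) = C1*cos(b)^2


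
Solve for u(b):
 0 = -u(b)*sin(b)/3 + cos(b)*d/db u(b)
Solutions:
 u(b) = C1/cos(b)^(1/3)


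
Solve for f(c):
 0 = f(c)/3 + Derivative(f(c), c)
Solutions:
 f(c) = C1*exp(-c/3)


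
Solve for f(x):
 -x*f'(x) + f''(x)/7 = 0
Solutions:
 f(x) = C1 + C2*erfi(sqrt(14)*x/2)


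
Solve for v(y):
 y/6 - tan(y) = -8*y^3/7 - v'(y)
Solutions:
 v(y) = C1 - 2*y^4/7 - y^2/12 - log(cos(y))


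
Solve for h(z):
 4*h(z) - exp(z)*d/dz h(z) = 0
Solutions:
 h(z) = C1*exp(-4*exp(-z))


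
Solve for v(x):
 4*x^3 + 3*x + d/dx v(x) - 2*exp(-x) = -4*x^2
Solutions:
 v(x) = C1 - x^4 - 4*x^3/3 - 3*x^2/2 - 2*exp(-x)


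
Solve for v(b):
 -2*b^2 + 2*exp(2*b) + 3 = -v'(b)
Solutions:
 v(b) = C1 + 2*b^3/3 - 3*b - exp(2*b)


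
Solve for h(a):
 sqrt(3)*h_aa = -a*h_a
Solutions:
 h(a) = C1 + C2*erf(sqrt(2)*3^(3/4)*a/6)


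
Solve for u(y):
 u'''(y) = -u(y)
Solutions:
 u(y) = C3*exp(-y) + (C1*sin(sqrt(3)*y/2) + C2*cos(sqrt(3)*y/2))*exp(y/2)


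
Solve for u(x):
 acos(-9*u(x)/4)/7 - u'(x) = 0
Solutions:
 Integral(1/acos(-9*_y/4), (_y, u(x))) = C1 + x/7


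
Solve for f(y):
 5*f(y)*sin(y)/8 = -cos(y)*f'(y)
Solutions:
 f(y) = C1*cos(y)^(5/8)


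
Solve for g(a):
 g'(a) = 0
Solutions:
 g(a) = C1


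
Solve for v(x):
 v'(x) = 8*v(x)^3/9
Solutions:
 v(x) = -3*sqrt(2)*sqrt(-1/(C1 + 8*x))/2
 v(x) = 3*sqrt(2)*sqrt(-1/(C1 + 8*x))/2


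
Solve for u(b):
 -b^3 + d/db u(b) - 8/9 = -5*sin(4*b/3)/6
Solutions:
 u(b) = C1 + b^4/4 + 8*b/9 + 5*cos(4*b/3)/8


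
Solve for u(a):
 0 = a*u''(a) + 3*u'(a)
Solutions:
 u(a) = C1 + C2/a^2


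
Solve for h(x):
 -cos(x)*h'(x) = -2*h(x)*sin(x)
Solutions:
 h(x) = C1/cos(x)^2


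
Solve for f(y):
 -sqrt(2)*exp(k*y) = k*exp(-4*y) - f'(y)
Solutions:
 f(y) = C1 - k*exp(-4*y)/4 + sqrt(2)*exp(k*y)/k


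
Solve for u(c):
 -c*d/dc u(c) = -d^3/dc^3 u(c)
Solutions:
 u(c) = C1 + Integral(C2*airyai(c) + C3*airybi(c), c)


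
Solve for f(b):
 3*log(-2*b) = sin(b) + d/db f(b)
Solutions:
 f(b) = C1 + 3*b*log(-b) - 3*b + 3*b*log(2) + cos(b)


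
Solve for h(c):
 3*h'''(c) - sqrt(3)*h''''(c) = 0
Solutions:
 h(c) = C1 + C2*c + C3*c^2 + C4*exp(sqrt(3)*c)


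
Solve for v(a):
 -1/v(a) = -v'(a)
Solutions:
 v(a) = -sqrt(C1 + 2*a)
 v(a) = sqrt(C1 + 2*a)


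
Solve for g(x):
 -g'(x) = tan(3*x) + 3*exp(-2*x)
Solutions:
 g(x) = C1 - log(tan(3*x)^2 + 1)/6 + 3*exp(-2*x)/2


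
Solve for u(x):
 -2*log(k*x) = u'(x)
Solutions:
 u(x) = C1 - 2*x*log(k*x) + 2*x


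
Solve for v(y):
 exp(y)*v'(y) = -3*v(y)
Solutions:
 v(y) = C1*exp(3*exp(-y))


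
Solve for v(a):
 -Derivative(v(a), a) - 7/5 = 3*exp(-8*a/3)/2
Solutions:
 v(a) = C1 - 7*a/5 + 9*exp(-8*a/3)/16


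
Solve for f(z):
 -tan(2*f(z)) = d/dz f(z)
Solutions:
 f(z) = -asin(C1*exp(-2*z))/2 + pi/2
 f(z) = asin(C1*exp(-2*z))/2


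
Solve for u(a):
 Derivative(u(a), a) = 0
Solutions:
 u(a) = C1


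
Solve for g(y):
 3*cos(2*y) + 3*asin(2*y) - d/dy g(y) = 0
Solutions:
 g(y) = C1 + 3*y*asin(2*y) + 3*sqrt(1 - 4*y^2)/2 + 3*sin(2*y)/2


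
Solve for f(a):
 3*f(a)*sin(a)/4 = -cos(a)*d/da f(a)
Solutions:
 f(a) = C1*cos(a)^(3/4)


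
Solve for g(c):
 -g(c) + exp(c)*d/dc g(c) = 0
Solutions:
 g(c) = C1*exp(-exp(-c))


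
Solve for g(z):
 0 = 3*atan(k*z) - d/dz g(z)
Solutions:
 g(z) = C1 + 3*Piecewise((z*atan(k*z) - log(k^2*z^2 + 1)/(2*k), Ne(k, 0)), (0, True))


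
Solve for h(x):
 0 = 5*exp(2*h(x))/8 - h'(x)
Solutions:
 h(x) = log(-1/(C1 + 5*x))/2 + log(2)
 h(x) = log(-sqrt(-1/(C1 + 5*x))) + log(2)


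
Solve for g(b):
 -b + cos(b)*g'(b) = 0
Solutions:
 g(b) = C1 + Integral(b/cos(b), b)


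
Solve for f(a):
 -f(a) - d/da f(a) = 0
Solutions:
 f(a) = C1*exp(-a)


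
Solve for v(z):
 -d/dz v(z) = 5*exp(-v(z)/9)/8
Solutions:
 v(z) = 9*log(C1 - 5*z/72)


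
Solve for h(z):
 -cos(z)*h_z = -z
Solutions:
 h(z) = C1 + Integral(z/cos(z), z)


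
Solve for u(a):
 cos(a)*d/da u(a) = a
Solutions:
 u(a) = C1 + Integral(a/cos(a), a)


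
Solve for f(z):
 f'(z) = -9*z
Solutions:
 f(z) = C1 - 9*z^2/2


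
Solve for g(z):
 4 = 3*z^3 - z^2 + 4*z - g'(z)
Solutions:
 g(z) = C1 + 3*z^4/4 - z^3/3 + 2*z^2 - 4*z


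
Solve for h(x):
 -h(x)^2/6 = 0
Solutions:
 h(x) = 0


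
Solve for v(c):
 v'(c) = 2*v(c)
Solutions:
 v(c) = C1*exp(2*c)


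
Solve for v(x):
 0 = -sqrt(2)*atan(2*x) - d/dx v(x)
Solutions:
 v(x) = C1 - sqrt(2)*(x*atan(2*x) - log(4*x^2 + 1)/4)


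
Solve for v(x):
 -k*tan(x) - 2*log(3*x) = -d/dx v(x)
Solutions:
 v(x) = C1 - k*log(cos(x)) + 2*x*log(x) - 2*x + 2*x*log(3)


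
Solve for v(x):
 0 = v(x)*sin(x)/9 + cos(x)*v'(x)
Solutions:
 v(x) = C1*cos(x)^(1/9)


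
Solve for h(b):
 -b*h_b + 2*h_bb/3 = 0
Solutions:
 h(b) = C1 + C2*erfi(sqrt(3)*b/2)


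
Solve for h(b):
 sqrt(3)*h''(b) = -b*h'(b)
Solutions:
 h(b) = C1 + C2*erf(sqrt(2)*3^(3/4)*b/6)


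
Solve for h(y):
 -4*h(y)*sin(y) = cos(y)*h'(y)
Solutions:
 h(y) = C1*cos(y)^4


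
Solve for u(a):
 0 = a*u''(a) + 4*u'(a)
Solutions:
 u(a) = C1 + C2/a^3


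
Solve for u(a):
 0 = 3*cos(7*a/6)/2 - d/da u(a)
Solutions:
 u(a) = C1 + 9*sin(7*a/6)/7


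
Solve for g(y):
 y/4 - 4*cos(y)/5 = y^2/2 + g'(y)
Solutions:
 g(y) = C1 - y^3/6 + y^2/8 - 4*sin(y)/5


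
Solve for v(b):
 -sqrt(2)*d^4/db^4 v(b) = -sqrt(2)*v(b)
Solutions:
 v(b) = C1*exp(-b) + C2*exp(b) + C3*sin(b) + C4*cos(b)


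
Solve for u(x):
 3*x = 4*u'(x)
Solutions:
 u(x) = C1 + 3*x^2/8


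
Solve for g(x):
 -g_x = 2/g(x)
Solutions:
 g(x) = -sqrt(C1 - 4*x)
 g(x) = sqrt(C1 - 4*x)


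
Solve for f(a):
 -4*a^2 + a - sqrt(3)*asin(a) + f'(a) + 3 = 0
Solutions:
 f(a) = C1 + 4*a^3/3 - a^2/2 - 3*a + sqrt(3)*(a*asin(a) + sqrt(1 - a^2))


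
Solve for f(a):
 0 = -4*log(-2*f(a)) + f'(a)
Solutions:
 -Integral(1/(log(-_y) + log(2)), (_y, f(a)))/4 = C1 - a


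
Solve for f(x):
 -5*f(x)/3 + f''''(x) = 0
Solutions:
 f(x) = C1*exp(-3^(3/4)*5^(1/4)*x/3) + C2*exp(3^(3/4)*5^(1/4)*x/3) + C3*sin(3^(3/4)*5^(1/4)*x/3) + C4*cos(3^(3/4)*5^(1/4)*x/3)


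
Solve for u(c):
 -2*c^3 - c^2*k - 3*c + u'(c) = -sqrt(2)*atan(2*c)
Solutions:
 u(c) = C1 + c^4/2 + c^3*k/3 + 3*c^2/2 - sqrt(2)*(c*atan(2*c) - log(4*c^2 + 1)/4)


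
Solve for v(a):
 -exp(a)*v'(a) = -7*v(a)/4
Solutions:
 v(a) = C1*exp(-7*exp(-a)/4)


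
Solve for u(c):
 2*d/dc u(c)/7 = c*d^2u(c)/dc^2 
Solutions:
 u(c) = C1 + C2*c^(9/7)


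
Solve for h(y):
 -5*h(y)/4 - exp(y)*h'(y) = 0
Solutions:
 h(y) = C1*exp(5*exp(-y)/4)


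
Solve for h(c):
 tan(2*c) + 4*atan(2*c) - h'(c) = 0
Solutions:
 h(c) = C1 + 4*c*atan(2*c) - log(4*c^2 + 1) - log(cos(2*c))/2


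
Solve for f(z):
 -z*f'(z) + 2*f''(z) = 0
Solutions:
 f(z) = C1 + C2*erfi(z/2)


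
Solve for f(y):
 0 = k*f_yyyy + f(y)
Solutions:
 f(y) = C1*exp(-y*(-1/k)^(1/4)) + C2*exp(y*(-1/k)^(1/4)) + C3*exp(-I*y*(-1/k)^(1/4)) + C4*exp(I*y*(-1/k)^(1/4))


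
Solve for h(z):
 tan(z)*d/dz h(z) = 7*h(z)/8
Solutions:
 h(z) = C1*sin(z)^(7/8)


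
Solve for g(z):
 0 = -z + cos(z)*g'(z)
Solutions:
 g(z) = C1 + Integral(z/cos(z), z)


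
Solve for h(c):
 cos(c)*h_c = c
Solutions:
 h(c) = C1 + Integral(c/cos(c), c)


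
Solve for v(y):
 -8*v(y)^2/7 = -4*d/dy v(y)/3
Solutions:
 v(y) = -7/(C1 + 6*y)


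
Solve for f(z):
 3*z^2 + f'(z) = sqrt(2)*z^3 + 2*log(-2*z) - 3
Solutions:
 f(z) = C1 + sqrt(2)*z^4/4 - z^3 + 2*z*log(-z) + z*(-5 + 2*log(2))


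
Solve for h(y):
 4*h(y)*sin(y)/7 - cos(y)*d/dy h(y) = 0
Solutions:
 h(y) = C1/cos(y)^(4/7)


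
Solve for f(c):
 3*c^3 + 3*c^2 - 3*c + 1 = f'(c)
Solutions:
 f(c) = C1 + 3*c^4/4 + c^3 - 3*c^2/2 + c


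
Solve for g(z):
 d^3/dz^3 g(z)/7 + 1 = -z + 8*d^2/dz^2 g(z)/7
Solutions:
 g(z) = C1 + C2*z + C3*exp(8*z) + 7*z^3/48 + 63*z^2/128


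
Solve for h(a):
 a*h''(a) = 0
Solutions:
 h(a) = C1 + C2*a


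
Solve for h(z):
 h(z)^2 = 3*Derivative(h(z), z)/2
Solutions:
 h(z) = -3/(C1 + 2*z)


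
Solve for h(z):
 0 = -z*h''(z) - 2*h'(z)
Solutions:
 h(z) = C1 + C2/z


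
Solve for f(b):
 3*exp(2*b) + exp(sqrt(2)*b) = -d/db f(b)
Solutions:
 f(b) = C1 - 3*exp(2*b)/2 - sqrt(2)*exp(sqrt(2)*b)/2


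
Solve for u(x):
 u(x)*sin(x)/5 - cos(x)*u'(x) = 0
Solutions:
 u(x) = C1/cos(x)^(1/5)


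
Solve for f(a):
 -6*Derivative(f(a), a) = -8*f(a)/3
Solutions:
 f(a) = C1*exp(4*a/9)


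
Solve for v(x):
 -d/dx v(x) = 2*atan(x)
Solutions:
 v(x) = C1 - 2*x*atan(x) + log(x^2 + 1)


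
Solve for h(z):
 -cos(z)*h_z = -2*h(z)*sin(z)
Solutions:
 h(z) = C1/cos(z)^2


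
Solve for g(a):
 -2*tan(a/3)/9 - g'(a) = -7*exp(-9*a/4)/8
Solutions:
 g(a) = C1 - log(tan(a/3)^2 + 1)/3 - 7*exp(-9*a/4)/18


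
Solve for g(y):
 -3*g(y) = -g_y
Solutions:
 g(y) = C1*exp(3*y)


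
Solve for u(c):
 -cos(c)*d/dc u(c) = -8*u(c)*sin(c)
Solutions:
 u(c) = C1/cos(c)^8


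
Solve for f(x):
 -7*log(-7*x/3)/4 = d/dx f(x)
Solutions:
 f(x) = C1 - 7*x*log(-x)/4 + 7*x*(-log(7) + 1 + log(3))/4


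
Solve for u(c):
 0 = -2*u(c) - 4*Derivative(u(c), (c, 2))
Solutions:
 u(c) = C1*sin(sqrt(2)*c/2) + C2*cos(sqrt(2)*c/2)


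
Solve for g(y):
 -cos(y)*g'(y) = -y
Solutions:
 g(y) = C1 + Integral(y/cos(y), y)


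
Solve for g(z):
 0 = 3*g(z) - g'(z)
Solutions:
 g(z) = C1*exp(3*z)


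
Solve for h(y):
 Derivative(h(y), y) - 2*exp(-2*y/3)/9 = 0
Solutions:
 h(y) = C1 - exp(-2*y/3)/3


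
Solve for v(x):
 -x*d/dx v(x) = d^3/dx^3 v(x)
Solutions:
 v(x) = C1 + Integral(C2*airyai(-x) + C3*airybi(-x), x)


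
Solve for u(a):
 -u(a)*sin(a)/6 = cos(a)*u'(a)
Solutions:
 u(a) = C1*cos(a)^(1/6)


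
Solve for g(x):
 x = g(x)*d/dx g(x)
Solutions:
 g(x) = -sqrt(C1 + x^2)
 g(x) = sqrt(C1 + x^2)


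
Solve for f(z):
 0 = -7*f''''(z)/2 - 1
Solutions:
 f(z) = C1 + C2*z + C3*z^2 + C4*z^3 - z^4/84


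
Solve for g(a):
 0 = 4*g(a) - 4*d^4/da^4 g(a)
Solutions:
 g(a) = C1*exp(-a) + C2*exp(a) + C3*sin(a) + C4*cos(a)


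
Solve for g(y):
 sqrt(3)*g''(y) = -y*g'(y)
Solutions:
 g(y) = C1 + C2*erf(sqrt(2)*3^(3/4)*y/6)


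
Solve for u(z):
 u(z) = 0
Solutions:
 u(z) = 0


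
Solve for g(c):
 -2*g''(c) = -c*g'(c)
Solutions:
 g(c) = C1 + C2*erfi(c/2)


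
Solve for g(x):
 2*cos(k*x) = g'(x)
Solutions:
 g(x) = C1 + 2*sin(k*x)/k


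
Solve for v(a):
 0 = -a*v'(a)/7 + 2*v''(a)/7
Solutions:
 v(a) = C1 + C2*erfi(a/2)


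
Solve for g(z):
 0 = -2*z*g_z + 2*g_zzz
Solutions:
 g(z) = C1 + Integral(C2*airyai(z) + C3*airybi(z), z)


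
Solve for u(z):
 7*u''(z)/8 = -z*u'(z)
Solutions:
 u(z) = C1 + C2*erf(2*sqrt(7)*z/7)


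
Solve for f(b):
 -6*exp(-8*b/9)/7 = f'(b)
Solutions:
 f(b) = C1 + 27*exp(-8*b/9)/28


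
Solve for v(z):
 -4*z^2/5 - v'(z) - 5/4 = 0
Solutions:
 v(z) = C1 - 4*z^3/15 - 5*z/4


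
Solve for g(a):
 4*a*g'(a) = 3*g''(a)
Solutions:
 g(a) = C1 + C2*erfi(sqrt(6)*a/3)


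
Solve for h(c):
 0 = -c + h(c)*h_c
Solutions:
 h(c) = -sqrt(C1 + c^2)
 h(c) = sqrt(C1 + c^2)


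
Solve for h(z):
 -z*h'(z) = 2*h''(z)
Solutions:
 h(z) = C1 + C2*erf(z/2)


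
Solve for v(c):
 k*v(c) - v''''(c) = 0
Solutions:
 v(c) = C1*exp(-c*k^(1/4)) + C2*exp(c*k^(1/4)) + C3*exp(-I*c*k^(1/4)) + C4*exp(I*c*k^(1/4))


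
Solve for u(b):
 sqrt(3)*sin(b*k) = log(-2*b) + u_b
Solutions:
 u(b) = C1 - b*log(-b) - b*log(2) + b + sqrt(3)*Piecewise((-cos(b*k)/k, Ne(k, 0)), (0, True))


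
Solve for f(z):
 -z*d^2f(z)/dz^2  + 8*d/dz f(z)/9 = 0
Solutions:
 f(z) = C1 + C2*z^(17/9)


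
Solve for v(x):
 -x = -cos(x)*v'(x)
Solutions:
 v(x) = C1 + Integral(x/cos(x), x)


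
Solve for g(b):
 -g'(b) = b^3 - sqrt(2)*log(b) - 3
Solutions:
 g(b) = C1 - b^4/4 + sqrt(2)*b*log(b) - sqrt(2)*b + 3*b


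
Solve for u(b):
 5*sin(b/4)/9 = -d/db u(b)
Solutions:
 u(b) = C1 + 20*cos(b/4)/9


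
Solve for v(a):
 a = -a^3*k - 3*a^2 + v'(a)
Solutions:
 v(a) = C1 + a^4*k/4 + a^3 + a^2/2


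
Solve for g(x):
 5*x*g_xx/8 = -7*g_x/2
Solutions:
 g(x) = C1 + C2/x^(23/5)


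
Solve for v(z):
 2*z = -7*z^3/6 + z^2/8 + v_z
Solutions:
 v(z) = C1 + 7*z^4/24 - z^3/24 + z^2


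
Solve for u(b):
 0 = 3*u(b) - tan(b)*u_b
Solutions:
 u(b) = C1*sin(b)^3


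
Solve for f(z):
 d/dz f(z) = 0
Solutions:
 f(z) = C1


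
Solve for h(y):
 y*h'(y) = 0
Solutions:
 h(y) = C1


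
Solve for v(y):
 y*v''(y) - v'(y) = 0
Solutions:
 v(y) = C1 + C2*y^2


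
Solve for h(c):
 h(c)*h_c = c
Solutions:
 h(c) = -sqrt(C1 + c^2)
 h(c) = sqrt(C1 + c^2)


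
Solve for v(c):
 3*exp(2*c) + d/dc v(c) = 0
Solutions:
 v(c) = C1 - 3*exp(2*c)/2


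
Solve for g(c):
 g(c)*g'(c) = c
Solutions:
 g(c) = -sqrt(C1 + c^2)
 g(c) = sqrt(C1 + c^2)


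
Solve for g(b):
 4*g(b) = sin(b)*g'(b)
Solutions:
 g(b) = C1*(cos(b)^2 - 2*cos(b) + 1)/(cos(b)^2 + 2*cos(b) + 1)


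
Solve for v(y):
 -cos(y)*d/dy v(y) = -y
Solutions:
 v(y) = C1 + Integral(y/cos(y), y)


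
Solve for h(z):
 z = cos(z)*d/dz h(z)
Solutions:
 h(z) = C1 + Integral(z/cos(z), z)


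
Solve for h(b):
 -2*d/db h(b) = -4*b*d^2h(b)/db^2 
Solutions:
 h(b) = C1 + C2*b^(3/2)


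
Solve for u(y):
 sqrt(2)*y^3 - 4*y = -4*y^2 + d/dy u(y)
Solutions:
 u(y) = C1 + sqrt(2)*y^4/4 + 4*y^3/3 - 2*y^2


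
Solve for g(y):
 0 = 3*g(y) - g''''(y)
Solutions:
 g(y) = C1*exp(-3^(1/4)*y) + C2*exp(3^(1/4)*y) + C3*sin(3^(1/4)*y) + C4*cos(3^(1/4)*y)


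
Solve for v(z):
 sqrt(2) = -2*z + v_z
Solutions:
 v(z) = C1 + z^2 + sqrt(2)*z


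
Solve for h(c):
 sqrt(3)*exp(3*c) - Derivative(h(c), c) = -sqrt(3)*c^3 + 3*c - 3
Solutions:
 h(c) = C1 + sqrt(3)*c^4/4 - 3*c^2/2 + 3*c + sqrt(3)*exp(3*c)/3


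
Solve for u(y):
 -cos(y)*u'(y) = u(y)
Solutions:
 u(y) = C1*sqrt(sin(y) - 1)/sqrt(sin(y) + 1)


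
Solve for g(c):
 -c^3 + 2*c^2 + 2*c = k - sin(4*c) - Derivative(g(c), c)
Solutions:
 g(c) = C1 + c^4/4 - 2*c^3/3 - c^2 + c*k + cos(4*c)/4


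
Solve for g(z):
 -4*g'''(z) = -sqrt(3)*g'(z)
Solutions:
 g(z) = C1 + C2*exp(-3^(1/4)*z/2) + C3*exp(3^(1/4)*z/2)


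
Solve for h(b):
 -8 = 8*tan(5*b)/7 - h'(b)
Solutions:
 h(b) = C1 + 8*b - 8*log(cos(5*b))/35


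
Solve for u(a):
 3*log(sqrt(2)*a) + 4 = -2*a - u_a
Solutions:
 u(a) = C1 - a^2 - 3*a*log(a) - 3*a*log(2)/2 - a


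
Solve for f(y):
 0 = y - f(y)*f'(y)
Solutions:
 f(y) = -sqrt(C1 + y^2)
 f(y) = sqrt(C1 + y^2)


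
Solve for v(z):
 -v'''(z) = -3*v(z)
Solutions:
 v(z) = C3*exp(3^(1/3)*z) + (C1*sin(3^(5/6)*z/2) + C2*cos(3^(5/6)*z/2))*exp(-3^(1/3)*z/2)


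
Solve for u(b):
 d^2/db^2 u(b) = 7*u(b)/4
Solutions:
 u(b) = C1*exp(-sqrt(7)*b/2) + C2*exp(sqrt(7)*b/2)


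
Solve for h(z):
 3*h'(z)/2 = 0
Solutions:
 h(z) = C1


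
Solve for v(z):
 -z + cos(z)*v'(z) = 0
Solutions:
 v(z) = C1 + Integral(z/cos(z), z)


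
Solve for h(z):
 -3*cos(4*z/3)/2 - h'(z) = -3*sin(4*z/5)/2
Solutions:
 h(z) = C1 - 9*sin(4*z/3)/8 - 15*cos(4*z/5)/8


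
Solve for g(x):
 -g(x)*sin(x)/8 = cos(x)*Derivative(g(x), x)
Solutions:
 g(x) = C1*cos(x)^(1/8)


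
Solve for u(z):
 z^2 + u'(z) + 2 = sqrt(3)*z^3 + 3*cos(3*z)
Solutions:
 u(z) = C1 + sqrt(3)*z^4/4 - z^3/3 - 2*z + sin(3*z)


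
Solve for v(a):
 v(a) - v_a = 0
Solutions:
 v(a) = C1*exp(a)


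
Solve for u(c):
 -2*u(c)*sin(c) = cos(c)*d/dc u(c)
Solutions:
 u(c) = C1*cos(c)^2


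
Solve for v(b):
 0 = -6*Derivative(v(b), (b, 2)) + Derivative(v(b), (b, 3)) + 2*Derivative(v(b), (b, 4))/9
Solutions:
 v(b) = C1 + C2*b + C3*exp(3*b*(-3 + sqrt(57))/4) + C4*exp(-3*b*(3 + sqrt(57))/4)


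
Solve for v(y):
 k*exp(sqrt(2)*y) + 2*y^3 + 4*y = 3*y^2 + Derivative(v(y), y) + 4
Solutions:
 v(y) = C1 + sqrt(2)*k*exp(sqrt(2)*y)/2 + y^4/2 - y^3 + 2*y^2 - 4*y


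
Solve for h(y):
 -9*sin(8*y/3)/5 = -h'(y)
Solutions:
 h(y) = C1 - 27*cos(8*y/3)/40


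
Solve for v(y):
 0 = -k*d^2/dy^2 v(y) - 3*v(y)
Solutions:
 v(y) = C1*exp(-sqrt(3)*y*sqrt(-1/k)) + C2*exp(sqrt(3)*y*sqrt(-1/k))


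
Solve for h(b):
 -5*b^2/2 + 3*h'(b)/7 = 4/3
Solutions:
 h(b) = C1 + 35*b^3/18 + 28*b/9


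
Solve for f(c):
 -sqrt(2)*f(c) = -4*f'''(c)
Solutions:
 f(c) = C3*exp(sqrt(2)*c/2) + (C1*sin(sqrt(6)*c/4) + C2*cos(sqrt(6)*c/4))*exp(-sqrt(2)*c/4)


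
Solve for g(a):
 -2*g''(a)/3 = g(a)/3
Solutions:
 g(a) = C1*sin(sqrt(2)*a/2) + C2*cos(sqrt(2)*a/2)


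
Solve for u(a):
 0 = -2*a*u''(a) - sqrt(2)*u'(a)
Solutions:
 u(a) = C1 + C2*a^(1 - sqrt(2)/2)


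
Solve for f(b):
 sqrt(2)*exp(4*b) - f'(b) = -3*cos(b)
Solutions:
 f(b) = C1 + sqrt(2)*exp(4*b)/4 + 3*sin(b)


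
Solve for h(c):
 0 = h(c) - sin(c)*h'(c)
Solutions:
 h(c) = C1*sqrt(cos(c) - 1)/sqrt(cos(c) + 1)


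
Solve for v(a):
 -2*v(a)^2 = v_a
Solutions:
 v(a) = 1/(C1 + 2*a)


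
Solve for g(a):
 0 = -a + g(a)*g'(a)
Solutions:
 g(a) = -sqrt(C1 + a^2)
 g(a) = sqrt(C1 + a^2)


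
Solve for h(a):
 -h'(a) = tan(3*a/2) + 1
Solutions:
 h(a) = C1 - a + 2*log(cos(3*a/2))/3


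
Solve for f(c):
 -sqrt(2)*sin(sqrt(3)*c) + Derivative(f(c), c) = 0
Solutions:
 f(c) = C1 - sqrt(6)*cos(sqrt(3)*c)/3


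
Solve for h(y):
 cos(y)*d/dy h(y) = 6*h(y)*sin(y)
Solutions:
 h(y) = C1/cos(y)^6


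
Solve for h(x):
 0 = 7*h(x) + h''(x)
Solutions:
 h(x) = C1*sin(sqrt(7)*x) + C2*cos(sqrt(7)*x)


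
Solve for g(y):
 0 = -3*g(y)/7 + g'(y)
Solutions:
 g(y) = C1*exp(3*y/7)


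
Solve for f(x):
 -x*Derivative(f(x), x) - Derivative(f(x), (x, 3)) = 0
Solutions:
 f(x) = C1 + Integral(C2*airyai(-x) + C3*airybi(-x), x)


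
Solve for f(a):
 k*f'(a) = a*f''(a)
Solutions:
 f(a) = C1 + a^(re(k) + 1)*(C2*sin(log(a)*Abs(im(k))) + C3*cos(log(a)*im(k)))


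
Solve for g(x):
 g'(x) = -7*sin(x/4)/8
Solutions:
 g(x) = C1 + 7*cos(x/4)/2


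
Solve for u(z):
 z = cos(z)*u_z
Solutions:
 u(z) = C1 + Integral(z/cos(z), z)


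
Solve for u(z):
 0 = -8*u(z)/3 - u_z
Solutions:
 u(z) = C1*exp(-8*z/3)


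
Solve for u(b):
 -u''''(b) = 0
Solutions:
 u(b) = C1 + C2*b + C3*b^2 + C4*b^3


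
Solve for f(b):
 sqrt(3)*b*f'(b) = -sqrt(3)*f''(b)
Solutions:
 f(b) = C1 + C2*erf(sqrt(2)*b/2)


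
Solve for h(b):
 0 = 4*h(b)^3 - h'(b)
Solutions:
 h(b) = -sqrt(2)*sqrt(-1/(C1 + 4*b))/2
 h(b) = sqrt(2)*sqrt(-1/(C1 + 4*b))/2


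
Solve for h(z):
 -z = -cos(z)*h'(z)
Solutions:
 h(z) = C1 + Integral(z/cos(z), z)


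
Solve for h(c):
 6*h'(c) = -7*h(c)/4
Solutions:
 h(c) = C1*exp(-7*c/24)


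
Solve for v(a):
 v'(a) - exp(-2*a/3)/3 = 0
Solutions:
 v(a) = C1 - exp(-2*a/3)/2


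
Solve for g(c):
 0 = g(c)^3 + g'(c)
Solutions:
 g(c) = -sqrt(2)*sqrt(-1/(C1 - c))/2
 g(c) = sqrt(2)*sqrt(-1/(C1 - c))/2


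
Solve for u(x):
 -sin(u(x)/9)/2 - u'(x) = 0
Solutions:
 x/2 + 9*log(cos(u(x)/9) - 1)/2 - 9*log(cos(u(x)/9) + 1)/2 = C1


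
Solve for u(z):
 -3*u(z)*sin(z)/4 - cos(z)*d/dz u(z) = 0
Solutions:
 u(z) = C1*cos(z)^(3/4)


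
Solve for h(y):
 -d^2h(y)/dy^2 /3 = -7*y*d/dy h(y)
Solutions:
 h(y) = C1 + C2*erfi(sqrt(42)*y/2)


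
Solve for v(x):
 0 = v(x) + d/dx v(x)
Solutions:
 v(x) = C1*exp(-x)


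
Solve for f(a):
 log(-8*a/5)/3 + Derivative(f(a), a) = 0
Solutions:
 f(a) = C1 - a*log(-a)/3 + a*(-log(2) + 1/3 + log(5)/3)


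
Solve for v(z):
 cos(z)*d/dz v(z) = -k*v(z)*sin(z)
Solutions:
 v(z) = C1*exp(k*log(cos(z)))


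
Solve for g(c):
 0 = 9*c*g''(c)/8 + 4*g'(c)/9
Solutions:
 g(c) = C1 + C2*c^(49/81)


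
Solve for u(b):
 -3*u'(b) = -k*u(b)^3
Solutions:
 u(b) = -sqrt(6)*sqrt(-1/(C1 + b*k))/2
 u(b) = sqrt(6)*sqrt(-1/(C1 + b*k))/2


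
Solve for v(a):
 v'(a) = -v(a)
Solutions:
 v(a) = C1*exp(-a)


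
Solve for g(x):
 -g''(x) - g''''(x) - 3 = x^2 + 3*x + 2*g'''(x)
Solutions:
 g(x) = C1 + C4*exp(-x) - x^4/12 + x^3/6 - 3*x^2/2 + x*(C2 + C3*exp(-x))


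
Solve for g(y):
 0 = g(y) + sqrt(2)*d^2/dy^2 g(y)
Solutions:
 g(y) = C1*sin(2^(3/4)*y/2) + C2*cos(2^(3/4)*y/2)


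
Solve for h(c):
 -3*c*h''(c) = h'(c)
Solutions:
 h(c) = C1 + C2*c^(2/3)


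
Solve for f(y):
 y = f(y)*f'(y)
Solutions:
 f(y) = -sqrt(C1 + y^2)
 f(y) = sqrt(C1 + y^2)


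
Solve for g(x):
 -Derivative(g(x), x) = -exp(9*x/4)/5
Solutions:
 g(x) = C1 + 4*exp(9*x/4)/45


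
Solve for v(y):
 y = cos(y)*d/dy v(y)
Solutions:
 v(y) = C1 + Integral(y/cos(y), y)


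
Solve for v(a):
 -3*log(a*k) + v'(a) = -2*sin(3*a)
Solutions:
 v(a) = C1 + 3*a*log(a*k) - 3*a + 2*cos(3*a)/3


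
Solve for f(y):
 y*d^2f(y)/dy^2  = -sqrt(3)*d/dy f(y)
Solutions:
 f(y) = C1 + C2*y^(1 - sqrt(3))


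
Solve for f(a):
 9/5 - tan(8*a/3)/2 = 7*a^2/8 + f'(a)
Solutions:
 f(a) = C1 - 7*a^3/24 + 9*a/5 + 3*log(cos(8*a/3))/16


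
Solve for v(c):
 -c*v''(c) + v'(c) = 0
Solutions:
 v(c) = C1 + C2*c^2


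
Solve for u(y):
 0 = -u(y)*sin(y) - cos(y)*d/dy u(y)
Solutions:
 u(y) = C1*cos(y)


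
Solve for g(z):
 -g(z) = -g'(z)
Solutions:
 g(z) = C1*exp(z)


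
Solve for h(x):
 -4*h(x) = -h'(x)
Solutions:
 h(x) = C1*exp(4*x)


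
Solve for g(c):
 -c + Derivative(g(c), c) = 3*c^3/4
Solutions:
 g(c) = C1 + 3*c^4/16 + c^2/2


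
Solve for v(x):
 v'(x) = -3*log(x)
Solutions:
 v(x) = C1 - 3*x*log(x) + 3*x


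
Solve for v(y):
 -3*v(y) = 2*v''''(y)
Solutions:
 v(y) = (C1*sin(6^(1/4)*y/2) + C2*cos(6^(1/4)*y/2))*exp(-6^(1/4)*y/2) + (C3*sin(6^(1/4)*y/2) + C4*cos(6^(1/4)*y/2))*exp(6^(1/4)*y/2)


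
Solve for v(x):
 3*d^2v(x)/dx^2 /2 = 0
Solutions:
 v(x) = C1 + C2*x


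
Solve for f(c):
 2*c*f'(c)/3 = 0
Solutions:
 f(c) = C1


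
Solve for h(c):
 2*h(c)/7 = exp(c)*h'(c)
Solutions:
 h(c) = C1*exp(-2*exp(-c)/7)


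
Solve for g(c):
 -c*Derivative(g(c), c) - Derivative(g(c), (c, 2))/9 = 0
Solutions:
 g(c) = C1 + C2*erf(3*sqrt(2)*c/2)


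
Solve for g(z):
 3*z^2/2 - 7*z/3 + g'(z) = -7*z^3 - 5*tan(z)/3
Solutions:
 g(z) = C1 - 7*z^4/4 - z^3/2 + 7*z^2/6 + 5*log(cos(z))/3


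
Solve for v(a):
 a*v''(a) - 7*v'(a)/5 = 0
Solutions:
 v(a) = C1 + C2*a^(12/5)


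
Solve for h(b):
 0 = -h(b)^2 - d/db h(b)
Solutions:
 h(b) = 1/(C1 + b)


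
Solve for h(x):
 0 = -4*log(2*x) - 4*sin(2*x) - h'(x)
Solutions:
 h(x) = C1 - 4*x*log(x) - 4*x*log(2) + 4*x + 2*cos(2*x)


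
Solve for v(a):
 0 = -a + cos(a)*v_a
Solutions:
 v(a) = C1 + Integral(a/cos(a), a)


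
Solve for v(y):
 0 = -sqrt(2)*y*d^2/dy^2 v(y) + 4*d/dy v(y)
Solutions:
 v(y) = C1 + C2*y^(1 + 2*sqrt(2))


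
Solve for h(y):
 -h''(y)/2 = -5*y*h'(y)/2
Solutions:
 h(y) = C1 + C2*erfi(sqrt(10)*y/2)


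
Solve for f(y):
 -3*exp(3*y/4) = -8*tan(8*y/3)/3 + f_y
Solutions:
 f(y) = C1 - 4*exp(3*y/4) - log(cos(8*y/3))


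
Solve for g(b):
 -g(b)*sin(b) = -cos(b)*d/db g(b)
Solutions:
 g(b) = C1/cos(b)


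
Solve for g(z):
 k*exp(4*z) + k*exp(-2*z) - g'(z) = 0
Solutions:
 g(z) = C1 + k*exp(4*z)/4 - k*exp(-2*z)/2


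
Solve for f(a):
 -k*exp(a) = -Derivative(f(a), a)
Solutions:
 f(a) = C1 + k*exp(a)


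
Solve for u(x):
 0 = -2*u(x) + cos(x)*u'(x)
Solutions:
 u(x) = C1*(sin(x) + 1)/(sin(x) - 1)


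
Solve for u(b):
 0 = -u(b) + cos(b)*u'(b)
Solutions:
 u(b) = C1*sqrt(sin(b) + 1)/sqrt(sin(b) - 1)


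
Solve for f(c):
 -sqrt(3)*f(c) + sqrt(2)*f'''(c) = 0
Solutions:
 f(c) = C3*exp(2^(5/6)*3^(1/6)*c/2) + (C1*sin(2^(5/6)*3^(2/3)*c/4) + C2*cos(2^(5/6)*3^(2/3)*c/4))*exp(-2^(5/6)*3^(1/6)*c/4)


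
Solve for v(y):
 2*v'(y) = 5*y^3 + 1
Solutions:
 v(y) = C1 + 5*y^4/8 + y/2


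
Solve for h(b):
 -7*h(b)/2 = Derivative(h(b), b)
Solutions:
 h(b) = C1*exp(-7*b/2)


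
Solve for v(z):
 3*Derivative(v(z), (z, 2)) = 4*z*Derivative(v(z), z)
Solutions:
 v(z) = C1 + C2*erfi(sqrt(6)*z/3)


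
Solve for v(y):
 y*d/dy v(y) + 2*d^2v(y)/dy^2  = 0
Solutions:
 v(y) = C1 + C2*erf(y/2)


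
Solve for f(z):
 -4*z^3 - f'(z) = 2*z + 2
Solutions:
 f(z) = C1 - z^4 - z^2 - 2*z


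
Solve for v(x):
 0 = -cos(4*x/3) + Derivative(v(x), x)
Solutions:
 v(x) = C1 + 3*sin(4*x/3)/4


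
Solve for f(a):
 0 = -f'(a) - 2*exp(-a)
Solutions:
 f(a) = C1 + 2*exp(-a)


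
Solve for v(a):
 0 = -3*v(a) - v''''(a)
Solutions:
 v(a) = (C1*sin(sqrt(2)*3^(1/4)*a/2) + C2*cos(sqrt(2)*3^(1/4)*a/2))*exp(-sqrt(2)*3^(1/4)*a/2) + (C3*sin(sqrt(2)*3^(1/4)*a/2) + C4*cos(sqrt(2)*3^(1/4)*a/2))*exp(sqrt(2)*3^(1/4)*a/2)


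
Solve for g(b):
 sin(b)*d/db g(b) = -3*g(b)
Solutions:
 g(b) = C1*(cos(b) + 1)^(3/2)/(cos(b) - 1)^(3/2)


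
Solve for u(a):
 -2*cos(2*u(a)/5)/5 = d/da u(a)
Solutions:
 2*a/5 - 5*log(sin(2*u(a)/5) - 1)/4 + 5*log(sin(2*u(a)/5) + 1)/4 = C1


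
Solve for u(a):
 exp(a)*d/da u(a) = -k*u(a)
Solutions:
 u(a) = C1*exp(k*exp(-a))


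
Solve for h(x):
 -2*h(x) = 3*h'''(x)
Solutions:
 h(x) = C3*exp(-2^(1/3)*3^(2/3)*x/3) + (C1*sin(2^(1/3)*3^(1/6)*x/2) + C2*cos(2^(1/3)*3^(1/6)*x/2))*exp(2^(1/3)*3^(2/3)*x/6)


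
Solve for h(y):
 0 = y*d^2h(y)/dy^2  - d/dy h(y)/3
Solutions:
 h(y) = C1 + C2*y^(4/3)


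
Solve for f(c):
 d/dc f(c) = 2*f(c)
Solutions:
 f(c) = C1*exp(2*c)


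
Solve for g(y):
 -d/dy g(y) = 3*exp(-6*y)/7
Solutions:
 g(y) = C1 + exp(-6*y)/14


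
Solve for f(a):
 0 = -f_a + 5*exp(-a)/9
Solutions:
 f(a) = C1 - 5*exp(-a)/9


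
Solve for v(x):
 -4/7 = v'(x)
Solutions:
 v(x) = C1 - 4*x/7


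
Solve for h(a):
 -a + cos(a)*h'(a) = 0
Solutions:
 h(a) = C1 + Integral(a/cos(a), a)


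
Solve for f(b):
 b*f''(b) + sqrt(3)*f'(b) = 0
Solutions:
 f(b) = C1 + C2*b^(1 - sqrt(3))


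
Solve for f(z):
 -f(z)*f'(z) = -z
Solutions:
 f(z) = -sqrt(C1 + z^2)
 f(z) = sqrt(C1 + z^2)


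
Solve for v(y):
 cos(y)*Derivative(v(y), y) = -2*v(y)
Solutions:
 v(y) = C1*(sin(y) - 1)/(sin(y) + 1)


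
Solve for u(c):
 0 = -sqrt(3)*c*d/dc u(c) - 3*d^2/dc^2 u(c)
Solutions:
 u(c) = C1 + C2*erf(sqrt(2)*3^(3/4)*c/6)


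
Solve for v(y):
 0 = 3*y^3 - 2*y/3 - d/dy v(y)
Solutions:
 v(y) = C1 + 3*y^4/4 - y^2/3


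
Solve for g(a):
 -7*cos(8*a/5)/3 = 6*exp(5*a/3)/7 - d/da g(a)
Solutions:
 g(a) = C1 + 18*exp(5*a/3)/35 + 35*sin(8*a/5)/24


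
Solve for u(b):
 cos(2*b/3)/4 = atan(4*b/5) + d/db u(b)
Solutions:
 u(b) = C1 - b*atan(4*b/5) + 5*log(16*b^2 + 25)/8 + 3*sin(2*b/3)/8


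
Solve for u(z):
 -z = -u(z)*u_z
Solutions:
 u(z) = -sqrt(C1 + z^2)
 u(z) = sqrt(C1 + z^2)


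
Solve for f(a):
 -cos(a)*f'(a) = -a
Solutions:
 f(a) = C1 + Integral(a/cos(a), a)


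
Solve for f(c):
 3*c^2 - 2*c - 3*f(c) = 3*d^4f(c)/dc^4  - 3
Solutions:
 f(c) = c^2 - 2*c/3 + (C1*sin(sqrt(2)*c/2) + C2*cos(sqrt(2)*c/2))*exp(-sqrt(2)*c/2) + (C3*sin(sqrt(2)*c/2) + C4*cos(sqrt(2)*c/2))*exp(sqrt(2)*c/2) + 1


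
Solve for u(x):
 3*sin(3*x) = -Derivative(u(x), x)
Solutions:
 u(x) = C1 + cos(3*x)


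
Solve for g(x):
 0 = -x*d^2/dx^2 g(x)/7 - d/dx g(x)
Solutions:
 g(x) = C1 + C2/x^6


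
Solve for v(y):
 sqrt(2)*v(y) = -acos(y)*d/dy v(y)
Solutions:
 v(y) = C1*exp(-sqrt(2)*Integral(1/acos(y), y))


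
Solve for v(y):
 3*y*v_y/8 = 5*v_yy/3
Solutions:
 v(y) = C1 + C2*erfi(3*sqrt(5)*y/20)


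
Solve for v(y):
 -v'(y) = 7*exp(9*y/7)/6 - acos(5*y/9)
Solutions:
 v(y) = C1 + y*acos(5*y/9) - sqrt(81 - 25*y^2)/5 - 49*exp(9*y/7)/54


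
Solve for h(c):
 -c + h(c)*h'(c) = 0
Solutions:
 h(c) = -sqrt(C1 + c^2)
 h(c) = sqrt(C1 + c^2)


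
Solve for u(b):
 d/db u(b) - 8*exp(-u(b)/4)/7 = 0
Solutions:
 u(b) = 4*log(C1 + 2*b/7)


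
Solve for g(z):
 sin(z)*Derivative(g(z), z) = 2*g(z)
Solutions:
 g(z) = C1*(cos(z) - 1)/(cos(z) + 1)


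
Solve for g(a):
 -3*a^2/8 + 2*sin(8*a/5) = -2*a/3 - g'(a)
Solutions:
 g(a) = C1 + a^3/8 - a^2/3 + 5*cos(8*a/5)/4


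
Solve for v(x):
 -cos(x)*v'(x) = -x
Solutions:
 v(x) = C1 + Integral(x/cos(x), x)


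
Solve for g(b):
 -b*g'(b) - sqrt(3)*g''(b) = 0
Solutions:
 g(b) = C1 + C2*erf(sqrt(2)*3^(3/4)*b/6)


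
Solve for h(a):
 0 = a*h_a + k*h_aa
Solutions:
 h(a) = C1 + C2*sqrt(k)*erf(sqrt(2)*a*sqrt(1/k)/2)


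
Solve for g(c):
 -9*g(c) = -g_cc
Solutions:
 g(c) = C1*exp(-3*c) + C2*exp(3*c)


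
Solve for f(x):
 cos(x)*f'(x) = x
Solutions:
 f(x) = C1 + Integral(x/cos(x), x)


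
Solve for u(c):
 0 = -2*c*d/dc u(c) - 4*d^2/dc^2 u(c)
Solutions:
 u(c) = C1 + C2*erf(c/2)


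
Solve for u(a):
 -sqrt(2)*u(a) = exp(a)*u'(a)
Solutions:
 u(a) = C1*exp(sqrt(2)*exp(-a))


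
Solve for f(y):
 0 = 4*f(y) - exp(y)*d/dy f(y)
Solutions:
 f(y) = C1*exp(-4*exp(-y))


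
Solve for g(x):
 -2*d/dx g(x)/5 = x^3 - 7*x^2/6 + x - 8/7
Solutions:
 g(x) = C1 - 5*x^4/8 + 35*x^3/36 - 5*x^2/4 + 20*x/7


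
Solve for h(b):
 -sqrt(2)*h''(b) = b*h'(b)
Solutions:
 h(b) = C1 + C2*erf(2^(1/4)*b/2)


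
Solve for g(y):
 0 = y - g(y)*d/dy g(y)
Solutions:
 g(y) = -sqrt(C1 + y^2)
 g(y) = sqrt(C1 + y^2)


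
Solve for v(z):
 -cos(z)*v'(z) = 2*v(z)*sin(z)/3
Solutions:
 v(z) = C1*cos(z)^(2/3)


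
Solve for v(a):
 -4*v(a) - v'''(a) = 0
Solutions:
 v(a) = C3*exp(-2^(2/3)*a) + (C1*sin(2^(2/3)*sqrt(3)*a/2) + C2*cos(2^(2/3)*sqrt(3)*a/2))*exp(2^(2/3)*a/2)


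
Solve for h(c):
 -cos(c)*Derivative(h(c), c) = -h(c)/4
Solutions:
 h(c) = C1*(sin(c) + 1)^(1/8)/(sin(c) - 1)^(1/8)


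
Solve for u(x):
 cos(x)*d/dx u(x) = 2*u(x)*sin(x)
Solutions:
 u(x) = C1/cos(x)^2


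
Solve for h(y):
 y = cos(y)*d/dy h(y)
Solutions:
 h(y) = C1 + Integral(y/cos(y), y)


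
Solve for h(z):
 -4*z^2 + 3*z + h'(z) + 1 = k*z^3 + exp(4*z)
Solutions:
 h(z) = C1 + k*z^4/4 + 4*z^3/3 - 3*z^2/2 - z + exp(4*z)/4


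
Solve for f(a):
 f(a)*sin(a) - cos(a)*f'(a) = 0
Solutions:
 f(a) = C1/cos(a)


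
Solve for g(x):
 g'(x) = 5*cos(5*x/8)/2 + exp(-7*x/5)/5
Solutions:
 g(x) = C1 + 4*sin(5*x/8) - exp(-7*x/5)/7


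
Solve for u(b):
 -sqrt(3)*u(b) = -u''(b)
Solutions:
 u(b) = C1*exp(-3^(1/4)*b) + C2*exp(3^(1/4)*b)


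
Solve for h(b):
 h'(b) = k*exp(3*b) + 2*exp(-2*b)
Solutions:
 h(b) = C1 + k*exp(3*b)/3 - exp(-2*b)


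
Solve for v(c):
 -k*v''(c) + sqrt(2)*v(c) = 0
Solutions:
 v(c) = C1*exp(-2^(1/4)*c*sqrt(1/k)) + C2*exp(2^(1/4)*c*sqrt(1/k))


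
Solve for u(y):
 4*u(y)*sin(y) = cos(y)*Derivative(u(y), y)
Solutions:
 u(y) = C1/cos(y)^4


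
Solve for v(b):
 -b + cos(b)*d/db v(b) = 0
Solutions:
 v(b) = C1 + Integral(b/cos(b), b)


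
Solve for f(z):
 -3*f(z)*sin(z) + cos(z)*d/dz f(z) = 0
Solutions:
 f(z) = C1/cos(z)^3


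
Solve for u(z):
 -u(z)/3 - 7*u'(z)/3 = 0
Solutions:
 u(z) = C1*exp(-z/7)


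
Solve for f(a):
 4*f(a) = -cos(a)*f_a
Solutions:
 f(a) = C1*(sin(a)^2 - 2*sin(a) + 1)/(sin(a)^2 + 2*sin(a) + 1)


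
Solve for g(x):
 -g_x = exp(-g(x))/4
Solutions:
 g(x) = log(C1 - x/4)


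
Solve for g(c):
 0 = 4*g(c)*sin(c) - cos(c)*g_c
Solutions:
 g(c) = C1/cos(c)^4


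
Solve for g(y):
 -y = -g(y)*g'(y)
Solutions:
 g(y) = -sqrt(C1 + y^2)
 g(y) = sqrt(C1 + y^2)


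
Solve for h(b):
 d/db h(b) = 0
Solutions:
 h(b) = C1


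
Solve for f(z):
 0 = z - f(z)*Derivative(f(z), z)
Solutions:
 f(z) = -sqrt(C1 + z^2)
 f(z) = sqrt(C1 + z^2)


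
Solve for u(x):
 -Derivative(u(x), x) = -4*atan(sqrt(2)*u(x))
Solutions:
 Integral(1/atan(sqrt(2)*_y), (_y, u(x))) = C1 + 4*x


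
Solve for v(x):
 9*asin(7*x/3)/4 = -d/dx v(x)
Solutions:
 v(x) = C1 - 9*x*asin(7*x/3)/4 - 9*sqrt(9 - 49*x^2)/28


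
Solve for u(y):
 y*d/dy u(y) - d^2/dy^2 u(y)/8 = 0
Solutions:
 u(y) = C1 + C2*erfi(2*y)


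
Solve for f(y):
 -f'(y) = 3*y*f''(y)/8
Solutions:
 f(y) = C1 + C2/y^(5/3)


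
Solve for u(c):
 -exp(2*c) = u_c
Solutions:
 u(c) = C1 - exp(2*c)/2


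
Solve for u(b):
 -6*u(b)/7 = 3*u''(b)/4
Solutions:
 u(b) = C1*sin(2*sqrt(14)*b/7) + C2*cos(2*sqrt(14)*b/7)


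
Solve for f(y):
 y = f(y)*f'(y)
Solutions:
 f(y) = -sqrt(C1 + y^2)
 f(y) = sqrt(C1 + y^2)


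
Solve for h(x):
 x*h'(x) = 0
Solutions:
 h(x) = C1


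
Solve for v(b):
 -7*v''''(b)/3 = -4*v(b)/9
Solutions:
 v(b) = C1*exp(-sqrt(2)*21^(3/4)*b/21) + C2*exp(sqrt(2)*21^(3/4)*b/21) + C3*sin(sqrt(2)*21^(3/4)*b/21) + C4*cos(sqrt(2)*21^(3/4)*b/21)


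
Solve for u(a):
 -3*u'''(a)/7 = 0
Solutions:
 u(a) = C1 + C2*a + C3*a^2


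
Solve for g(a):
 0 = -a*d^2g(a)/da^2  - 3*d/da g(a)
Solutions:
 g(a) = C1 + C2/a^2


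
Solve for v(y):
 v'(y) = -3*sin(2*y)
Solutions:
 v(y) = C1 + 3*cos(2*y)/2


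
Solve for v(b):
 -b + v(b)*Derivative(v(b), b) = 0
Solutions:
 v(b) = -sqrt(C1 + b^2)
 v(b) = sqrt(C1 + b^2)
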